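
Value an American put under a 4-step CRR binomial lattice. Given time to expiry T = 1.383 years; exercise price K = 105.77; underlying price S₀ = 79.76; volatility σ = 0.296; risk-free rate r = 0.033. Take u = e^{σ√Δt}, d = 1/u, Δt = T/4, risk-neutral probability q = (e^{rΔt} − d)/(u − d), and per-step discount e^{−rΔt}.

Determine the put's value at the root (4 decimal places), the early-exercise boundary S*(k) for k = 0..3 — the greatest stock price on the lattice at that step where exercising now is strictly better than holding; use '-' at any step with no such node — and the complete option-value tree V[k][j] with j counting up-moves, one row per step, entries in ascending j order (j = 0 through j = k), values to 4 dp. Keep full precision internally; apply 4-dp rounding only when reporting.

price = 27.4667
boundary = - 67.0188 79.7600 67.0188
tree:
27.4667
38.7512 16.3372
49.4571 26.0100 6.6282
58.4528 38.7512 13.1301 0.0000
66.0115 49.4571 26.0100 0.0000 0.0000

Δt=0.34575, u=1.19011, d=0.84026, q=0.48940, disc=e^(-rΔt)=0.98866
k=4 terminal: V=max(K-S,0) → 66.0115 49.4571 26.0100 0.0000 0.0000
k=3: j=0 S=47.3172 intr=58.4528 cont=57.2529 V=58.4528[EX]; j=1 S=67.0188 intr=38.7512 cont=37.5513 V=38.7512[EX]; j=2 S=94.9235 intr=10.8465 cont=13.1301 V=13.1301[hold]; j=3 S=134.4471 intr=0.0000 cont=0.0000 V=0.0000[hold]  S*(3)=67.0188
k=2: j=0 S=56.3129 intr=49.4571 cont=48.2572 V=49.4571[EX]; j=1 S=79.7600 intr=26.0100 cont=25.9150 V=26.0100[EX]; j=2 S=112.9699 intr=0.0000 cont=6.6282 V=6.6282[hold]  S*(2)=79.7600
k=1: j=0 S=67.0188 intr=38.7512 cont=37.5513 V=38.7512[EX]; j=1 S=94.9235 intr=10.8465 cont=16.3372 V=16.3372[hold]  S*(1)=67.0188
k=0: j=0 S=79.7600 intr=26.0100 cont=27.4667 V=27.4667[hold]  S*(0)=-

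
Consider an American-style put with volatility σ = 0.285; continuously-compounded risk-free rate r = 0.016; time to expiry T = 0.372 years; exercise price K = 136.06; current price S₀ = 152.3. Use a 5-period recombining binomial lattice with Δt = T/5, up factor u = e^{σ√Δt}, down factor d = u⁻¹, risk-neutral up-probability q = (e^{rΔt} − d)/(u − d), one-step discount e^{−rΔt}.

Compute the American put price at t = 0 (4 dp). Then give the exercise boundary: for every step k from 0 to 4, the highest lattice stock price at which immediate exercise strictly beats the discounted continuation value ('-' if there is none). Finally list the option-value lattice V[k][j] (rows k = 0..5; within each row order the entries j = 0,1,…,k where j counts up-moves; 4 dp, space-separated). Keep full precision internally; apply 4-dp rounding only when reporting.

price = 3.7263
boundary = - - - - 111.5978
tree:
3.7263
6.2841 1.0542
10.3264 2.0623 0.0000
16.3530 4.0345 0.0000 0.0000
24.4622 7.8927 0.0000 0.0000 0.0000
32.8089 15.4407 0.0000 0.0000 0.0000 0.0000

params: Δt=0.07440 u=1.08084 d=0.92521 q=0.48823 e^(-rΔt)=0.99881
t_5 payoffs: 32.8089 15.4407 0.0000 0.0000 0.0000 0.0000
t_4: node(4,0) S=111.5978 payoff=24.4622 vs cont=24.3003 → 24.4622 [stop]  node(4,1) S=130.3701 payoff=5.6899 vs cont=7.8927 → 7.8927 [wait]  node(4,2) S=152.3000 payoff=0.0000 vs cont=0.0000 → 0.0000 [wait]  node(4,3) S=177.9188 payoff=0.0000 vs cont=0.0000 → 0.0000 [wait]  node(4,4) S=207.8471 payoff=0.0000 vs cont=0.0000 → 0.0000 [wait]  ⇒ S*(4)=111.5978
t_3: node(3,0) S=120.6193 payoff=15.4407 vs cont=16.3530 → 16.3530 [wait]  node(3,1) S=140.9090 payoff=0.0000 vs cont=4.0345 → 4.0345 [wait]  node(3,2) S=164.6118 payoff=0.0000 vs cont=0.0000 → 0.0000 [wait]  node(3,3) S=192.3016 payoff=0.0000 vs cont=0.0000 → 0.0000 [wait]  ⇒ S*(3)=-
t_2: node(2,0) S=130.3701 payoff=5.6899 vs cont=10.3264 → 10.3264 [wait]  node(2,1) S=152.3000 payoff=0.0000 vs cont=2.0623 → 2.0623 [wait]  node(2,2) S=177.9188 payoff=0.0000 vs cont=0.0000 → 0.0000 [wait]  ⇒ S*(2)=-
t_1: node(1,0) S=140.9090 payoff=0.0000 vs cont=6.2841 → 6.2841 [wait]  node(1,1) S=164.6118 payoff=0.0000 vs cont=1.0542 → 1.0542 [wait]  ⇒ S*(1)=-
t_0: node(0,0) S=152.3000 payoff=0.0000 vs cont=3.7263 → 3.7263 [wait]  ⇒ S*(0)=-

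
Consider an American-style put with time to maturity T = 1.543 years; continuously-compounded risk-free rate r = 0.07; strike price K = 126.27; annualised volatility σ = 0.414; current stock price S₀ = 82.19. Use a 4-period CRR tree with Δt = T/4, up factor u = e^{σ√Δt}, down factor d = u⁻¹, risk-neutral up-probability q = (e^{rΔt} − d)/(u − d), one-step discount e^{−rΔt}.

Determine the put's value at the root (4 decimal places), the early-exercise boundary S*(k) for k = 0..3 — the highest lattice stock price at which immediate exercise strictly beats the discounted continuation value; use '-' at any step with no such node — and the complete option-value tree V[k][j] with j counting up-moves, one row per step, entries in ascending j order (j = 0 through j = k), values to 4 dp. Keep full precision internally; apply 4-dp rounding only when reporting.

Δt=0.38575, u=1.29321, d=0.77327, q=0.48871, disc=e^(-rΔt)=0.97336
k=4 terminal: V=max(K-S,0) → 96.8842 77.1251 44.0800 0.0000 0.0000
k=3: j=0 S=38.0021 intr=88.2679 cont=84.9039 V=88.2679[EX]; j=1 S=63.5548 intr=62.7152 cont=59.3512 V=62.7152[EX]; j=2 S=106.2892 intr=19.9808 cont=21.9372 V=21.9372[hold]; j=3 S=177.7583 intr=0.0000 cont=0.0000 V=0.0000[hold]  S*(3)=63.5548
k=2: j=0 S=49.1449 intr=77.1251 cont=73.7611 V=77.1251[EX]; j=1 S=82.1900 intr=44.0800 cont=41.6467 V=44.0800[EX]; j=2 S=137.4547 intr=0.0000 cont=10.9175 V=10.9175[hold]  S*(2)=82.1900
k=1: j=0 S=63.5548 intr=62.7152 cont=59.3512 V=62.7152[EX]; j=1 S=106.2892 intr=19.9808 cont=27.1306 V=27.1306[hold]  S*(1)=63.5548
k=0: j=0 S=82.1900 intr=44.0800 cont=44.1171 V=44.1171[hold]  S*(0)=-

price = 44.1171
boundary = - 63.5548 82.1900 63.5548
tree:
44.1171
62.7152 27.1306
77.1251 44.0800 10.9175
88.2679 62.7152 21.9372 0.0000
96.8842 77.1251 44.0800 0.0000 0.0000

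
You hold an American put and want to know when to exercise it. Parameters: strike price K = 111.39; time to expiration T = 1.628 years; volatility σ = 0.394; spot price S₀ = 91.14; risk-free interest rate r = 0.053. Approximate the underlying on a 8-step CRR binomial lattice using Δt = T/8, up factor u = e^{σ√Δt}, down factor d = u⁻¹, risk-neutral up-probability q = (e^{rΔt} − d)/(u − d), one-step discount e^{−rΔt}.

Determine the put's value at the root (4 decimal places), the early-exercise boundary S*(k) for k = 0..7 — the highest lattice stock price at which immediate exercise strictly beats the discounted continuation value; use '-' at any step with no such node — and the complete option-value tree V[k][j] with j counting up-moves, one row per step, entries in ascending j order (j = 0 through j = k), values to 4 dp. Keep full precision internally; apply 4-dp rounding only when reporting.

price = 27.6367
boundary = - - 63.8746 53.4734 63.8746 53.4734 63.8746 76.2990
tree:
27.6367
36.7980 18.5653
47.5154 26.2854 10.8156
57.9166 36.0064 16.5920 4.9485
66.6240 47.5154 24.6390 8.4524 1.3535
73.9136 57.9166 35.1188 14.1064 2.6619 0.0000
80.0162 66.6240 47.5154 22.7929 5.2352 0.0000 0.0000
85.1250 73.9136 57.9166 35.0910 10.2963 0.0000 0.0000 0.0000
89.4020 80.0162 66.6240 47.5154 20.2500 0.0000 0.0000 0.0000 0.0000

Δt=0.20350  u=1.19451  d=0.83716  q=0.48603  discount=0.98927
step 8 (expiry): payoffs max(K−S,0) = 89.4020 80.0162 66.6240 47.5154 20.2500 0.0000 0.0000 0.0000 0.0000
step 7: (k=7,j=0): S=26.2650, (K−S)⁺=85.1250, hold=83.9301 ⇒ V=85.1250 exercise | (k=7,j=1): S=37.4764, (K−S)⁺=73.9136, hold=72.7187 ⇒ V=73.9136 exercise | (k=7,j=2): S=53.4734, (K−S)⁺=57.9166, hold=56.7216 ⇒ V=57.9166 exercise | (k=7,j=3): S=76.2990, (K−S)⁺=35.0910, hold=33.8961 ⇒ V=35.0910 exercise | (k=7,j=4): S=108.8678, (K−S)⁺=2.5222, hold=10.2963 ⇒ V=10.2963 continue | (k=7,j=5): S=155.3388, (K−S)⁺=0.0000, hold=0.0000 ⇒ V=0.0000 continue | (k=7,j=6): S=221.6463, (K−S)⁺=0.0000, hold=0.0000 ⇒ V=0.0000 continue | (k=7,j=7): S=316.2577, (K−S)⁺=0.0000, hold=0.0000 ⇒ V=0.0000 continue  boundary S*=76.2990
step 6: (k=6,j=0): S=31.3738, (K−S)⁺=80.0162, hold=78.8213 ⇒ V=80.0162 exercise | (k=6,j=1): S=44.7660, (K−S)⁺=66.6240, hold=65.4291 ⇒ V=66.6240 exercise | (k=6,j=2): S=63.8746, (K−S)⁺=47.5154, hold=46.3204 ⇒ V=47.5154 exercise | (k=6,j=3): S=91.1400, (K−S)⁺=20.2500, hold=22.7929 ⇒ V=22.7929 continue | (k=6,j=4): S=130.0438, (K−S)⁺=0.0000, hold=5.2352 ⇒ V=5.2352 continue | (k=6,j=5): S=185.5540, (K−S)⁺=0.0000, hold=0.0000 ⇒ V=0.0000 continue | (k=6,j=6): S=264.7591, (K−S)⁺=0.0000, hold=0.0000 ⇒ V=0.0000 continue  boundary S*=63.8746
step 5: (k=5,j=0): S=37.4764, (K−S)⁺=73.9136, hold=72.7187 ⇒ V=73.9136 exercise | (k=5,j=1): S=53.4734, (K−S)⁺=57.9166, hold=56.7216 ⇒ V=57.9166 exercise | (k=5,j=2): S=76.2990, (K−S)⁺=35.0910, hold=35.1188 ⇒ V=35.1188 continue | (k=5,j=3): S=108.8678, (K−S)⁺=2.5222, hold=14.1064 ⇒ V=14.1064 continue | (k=5,j=4): S=155.3388, (K−S)⁺=0.0000, hold=2.6619 ⇒ V=2.6619 continue | (k=5,j=5): S=221.6463, (K−S)⁺=0.0000, hold=0.0000 ⇒ V=0.0000 continue  boundary S*=53.4734
step 4: (k=4,j=0): S=44.7660, (K−S)⁺=66.6240, hold=65.4291 ⇒ V=66.6240 exercise | (k=4,j=1): S=63.8746, (K−S)⁺=47.5154, hold=46.3338 ⇒ V=47.5154 exercise | (k=4,j=2): S=91.1400, (K−S)⁺=20.2500, hold=24.6390 ⇒ V=24.6390 continue | (k=4,j=3): S=130.0438, (K−S)⁺=0.0000, hold=8.4524 ⇒ V=8.4524 continue | (k=4,j=4): S=185.5540, (K−S)⁺=0.0000, hold=1.3535 ⇒ V=1.3535 continue  boundary S*=63.8746
step 3: (k=3,j=0): S=53.4734, (K−S)⁺=57.9166, hold=56.7216 ⇒ V=57.9166 exercise | (k=3,j=1): S=76.2990, (K−S)⁺=35.0910, hold=36.0064 ⇒ V=36.0064 continue | (k=3,j=2): S=108.8678, (K−S)⁺=2.5222, hold=16.5920 ⇒ V=16.5920 continue | (k=3,j=3): S=155.3388, (K−S)⁺=0.0000, hold=4.9485 ⇒ V=4.9485 continue  boundary S*=53.4734
step 2: (k=2,j=0): S=63.8746, (K−S)⁺=47.5154, hold=46.7605 ⇒ V=47.5154 exercise | (k=2,j=1): S=91.1400, (K−S)⁺=20.2500, hold=26.2854 ⇒ V=26.2854 continue | (k=2,j=2): S=130.0438, (K−S)⁺=0.0000, hold=10.8156 ⇒ V=10.8156 continue  boundary S*=63.8746
step 1: (k=1,j=0): S=76.2990, (K−S)⁺=35.0910, hold=36.7980 ⇒ V=36.7980 continue | (k=1,j=1): S=108.8678, (K−S)⁺=2.5222, hold=18.5653 ⇒ V=18.5653 continue  boundary S*=-
step 0: (k=0,j=0): S=91.1400, (K−S)⁺=20.2500, hold=27.6367 ⇒ V=27.6367 continue  boundary S*=-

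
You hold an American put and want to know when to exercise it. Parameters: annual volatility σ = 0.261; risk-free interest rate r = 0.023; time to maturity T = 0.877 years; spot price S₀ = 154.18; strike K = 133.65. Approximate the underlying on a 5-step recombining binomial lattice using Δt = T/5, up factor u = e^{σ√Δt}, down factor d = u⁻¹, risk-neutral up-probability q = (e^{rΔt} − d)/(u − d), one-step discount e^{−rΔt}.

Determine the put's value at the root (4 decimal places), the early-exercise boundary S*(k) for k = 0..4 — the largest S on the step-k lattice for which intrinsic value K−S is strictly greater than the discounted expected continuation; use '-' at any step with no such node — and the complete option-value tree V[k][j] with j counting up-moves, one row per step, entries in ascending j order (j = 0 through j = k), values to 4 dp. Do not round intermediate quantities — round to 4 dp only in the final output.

Δt=0.17540, u=1.11551, d=0.89645, q=0.49115, disc=e^(-rΔt)=0.99597
k=5 terminal: V=max(K-S,0) → 44.3879 22.5763 0.0000 0.0000 0.0000 0.0000
k=4: j=0 S=99.5724 intr=34.0776 cont=33.5395 V=34.0776[EX]; j=1 S=123.9035 intr=9.7465 cont=11.4416 V=11.4416[hold]; j=2 S=154.1800 intr=0.0000 cont=0.0000 V=0.0000[hold]; j=3 S=191.8547 intr=0.0000 cont=0.0000 V=0.0000[hold]; j=4 S=238.7355 intr=0.0000 cont=0.0000 V=0.0000[hold]  S*(4)=99.5724
k=3: j=0 S=111.0737 intr=22.5763 cont=22.8674 V=22.8674[hold]; j=1 S=138.2152 intr=0.0000 cont=5.7986 V=5.7986[hold]; j=2 S=171.9888 intr=0.0000 cont=0.0000 V=0.0000[hold]; j=3 S=214.0153 intr=0.0000 cont=0.0000 V=0.0000[hold]  S*(3)=-
k=2: j=0 S=123.9035 intr=9.7465 cont=14.4257 V=14.4257[hold]; j=1 S=154.1800 intr=0.0000 cont=2.9387 V=2.9387[hold]; j=2 S=191.8547 intr=0.0000 cont=0.0000 V=0.0000[hold]  S*(2)=-
k=1: j=0 S=138.2152 intr=0.0000 cont=8.7484 V=8.7484[hold]; j=1 S=171.9888 intr=0.0000 cont=1.4893 V=1.4893[hold]  S*(1)=-
k=0: j=0 S=154.1800 intr=0.0000 cont=5.1622 V=5.1622[hold]  S*(0)=-

price = 5.1622
boundary = - - - - 99.5724
tree:
5.1622
8.7484 1.4893
14.4257 2.9387 0.0000
22.8674 5.7986 0.0000 0.0000
34.0776 11.4416 0.0000 0.0000 0.0000
44.3879 22.5763 0.0000 0.0000 0.0000 0.0000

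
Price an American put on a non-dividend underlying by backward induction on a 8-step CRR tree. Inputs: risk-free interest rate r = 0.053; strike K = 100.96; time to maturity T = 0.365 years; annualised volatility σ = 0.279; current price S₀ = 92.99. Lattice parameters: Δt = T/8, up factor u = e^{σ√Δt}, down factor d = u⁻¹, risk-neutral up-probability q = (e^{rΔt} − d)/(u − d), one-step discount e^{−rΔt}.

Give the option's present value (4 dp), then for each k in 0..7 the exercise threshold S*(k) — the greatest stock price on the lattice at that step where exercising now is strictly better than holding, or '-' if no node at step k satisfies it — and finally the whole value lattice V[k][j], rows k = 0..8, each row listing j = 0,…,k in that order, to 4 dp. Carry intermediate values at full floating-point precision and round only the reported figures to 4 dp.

price = 10.3762
boundary = - - 82.5417 77.7663 82.5417 77.7663 82.5417 87.6102
tree:
10.3762
14.0573 6.8236
18.4183 9.8570 3.8878
23.1937 13.7466 6.0978 1.7437
27.6927 18.4183 9.2406 3.0515 0.4723
31.9315 23.1937 13.4082 5.2064 0.9573 0.0000
35.9250 27.6927 18.4183 8.5694 1.9402 0.0000 0.0000
39.6875 31.9315 23.1937 13.3498 3.9324 0.0000 0.0000 0.0000
43.2323 35.9250 27.6927 18.4183 7.9700 0.0000 0.0000 0.0000 0.0000

Δt=0.04562  u=1.06141  d=0.94215  q=0.50541  discount=0.99758
step 8 (expiry): payoffs max(K−S,0) = 43.2323 35.9250 27.6927 18.4183 7.9700 0.0000 0.0000 0.0000 0.0000
step 7: (k=7,j=0): S=61.2725, (K−S)⁺=39.6875, hold=39.4437 ⇒ V=39.6875 exercise | (k=7,j=1): S=69.0285, (K−S)⁺=31.9315, hold=31.6876 ⇒ V=31.9315 exercise | (k=7,j=2): S=77.7663, (K−S)⁺=23.1937, hold=22.9498 ⇒ V=23.1937 exercise | (k=7,j=3): S=87.6102, (K−S)⁺=13.3498, hold=13.1060 ⇒ V=13.3498 exercise | (k=7,j=4): S=98.7001, (K−S)⁺=2.2599, hold=3.9324 ⇒ V=3.9324 continue | (k=7,j=5): S=111.1939, (K−S)⁺=0.0000, hold=0.0000 ⇒ V=0.0000 continue | (k=7,j=6): S=125.2691, (K−S)⁺=0.0000, hold=0.0000 ⇒ V=0.0000 continue | (k=7,j=7): S=141.1260, (K−S)⁺=0.0000, hold=0.0000 ⇒ V=0.0000 continue  boundary S*=87.6102
step 6: (k=6,j=0): S=65.0350, (K−S)⁺=35.9250, hold=35.6812 ⇒ V=35.9250 exercise | (k=6,j=1): S=73.2673, (K−S)⁺=27.6927, hold=27.4489 ⇒ V=27.6927 exercise | (k=6,j=2): S=82.5417, (K−S)⁺=18.4183, hold=18.1745 ⇒ V=18.4183 exercise | (k=6,j=3): S=92.9900, (K−S)⁺=7.9700, hold=8.5694 ⇒ V=8.5694 continue | (k=6,j=4): S=104.7609, (K−S)⁺=0.0000, hold=1.9402 ⇒ V=1.9402 continue | (k=6,j=5): S=118.0218, (K−S)⁺=0.0000, hold=0.0000 ⇒ V=0.0000 continue | (k=6,j=6): S=132.9614, (K−S)⁺=0.0000, hold=0.0000 ⇒ V=0.0000 continue  boundary S*=82.5417
step 5: (k=5,j=0): S=69.0285, (K−S)⁺=31.9315, hold=31.6876 ⇒ V=31.9315 exercise | (k=5,j=1): S=77.7663, (K−S)⁺=23.1937, hold=22.9498 ⇒ V=23.1937 exercise | (k=5,j=2): S=87.6102, (K−S)⁺=13.3498, hold=13.4082 ⇒ V=13.4082 continue | (k=5,j=3): S=98.7001, (K−S)⁺=2.2599, hold=5.2064 ⇒ V=5.2064 continue | (k=5,j=4): S=111.1939, (K−S)⁺=0.0000, hold=0.9573 ⇒ V=0.9573 continue | (k=5,j=5): S=125.2691, (K−S)⁺=0.0000, hold=0.0000 ⇒ V=0.0000 continue  boundary S*=77.7663
step 4: (k=4,j=0): S=73.2673, (K−S)⁺=27.6927, hold=27.4489 ⇒ V=27.6927 exercise | (k=4,j=1): S=82.5417, (K−S)⁺=18.4183, hold=18.2039 ⇒ V=18.4183 exercise | (k=4,j=2): S=92.9900, (K−S)⁺=7.9700, hold=9.2406 ⇒ V=9.2406 continue | (k=4,j=3): S=104.7609, (K−S)⁺=0.0000, hold=3.0515 ⇒ V=3.0515 continue | (k=4,j=4): S=118.0218, (K−S)⁺=0.0000, hold=0.4723 ⇒ V=0.4723 continue  boundary S*=82.5417
step 3: (k=3,j=0): S=77.7663, (K−S)⁺=23.1937, hold=22.9498 ⇒ V=23.1937 exercise | (k=3,j=1): S=87.6102, (K−S)⁺=13.3498, hold=13.7466 ⇒ V=13.7466 continue | (k=3,j=2): S=98.7001, (K−S)⁺=2.2599, hold=6.0978 ⇒ V=6.0978 continue | (k=3,j=3): S=111.1939, (K−S)⁺=0.0000, hold=1.7437 ⇒ V=1.7437 continue  boundary S*=77.7663
step 2: (k=2,j=0): S=82.5417, (K−S)⁺=18.4183, hold=18.3745 ⇒ V=18.4183 exercise | (k=2,j=1): S=92.9900, (K−S)⁺=7.9700, hold=9.8570 ⇒ V=9.8570 continue | (k=2,j=2): S=104.7609, (K−S)⁺=0.0000, hold=3.8878 ⇒ V=3.8878 continue  boundary S*=82.5417
step 1: (k=1,j=0): S=87.6102, (K−S)⁺=13.3498, hold=14.0573 ⇒ V=14.0573 continue | (k=1,j=1): S=98.7001, (K−S)⁺=2.2599, hold=6.8236 ⇒ V=6.8236 continue  boundary S*=-
step 0: (k=0,j=0): S=92.9900, (K−S)⁺=7.9700, hold=10.3762 ⇒ V=10.3762 continue  boundary S*=-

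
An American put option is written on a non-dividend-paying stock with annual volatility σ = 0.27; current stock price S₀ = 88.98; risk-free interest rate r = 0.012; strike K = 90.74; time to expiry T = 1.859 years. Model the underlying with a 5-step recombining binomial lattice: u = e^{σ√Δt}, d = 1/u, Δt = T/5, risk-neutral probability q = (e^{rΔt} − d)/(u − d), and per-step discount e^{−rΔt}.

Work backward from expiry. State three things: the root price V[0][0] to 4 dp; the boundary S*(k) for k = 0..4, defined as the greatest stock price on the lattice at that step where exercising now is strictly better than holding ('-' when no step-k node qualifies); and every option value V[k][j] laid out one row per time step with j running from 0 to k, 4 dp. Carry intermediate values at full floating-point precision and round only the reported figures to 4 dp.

Δt=0.37180, u=1.17896, d=0.84820, q=0.47245, disc=e^(-rΔt)=0.99555
k=5 terminal: V=max(K-S,0) → 51.6743 36.4407 15.2668 0.0000 0.0000 0.0000
k=4: j=0 S=46.0569 intr=44.6831 cont=44.2792 V=44.6831[EX]; j=1 S=64.0167 intr=26.7233 cont=26.3193 V=26.7233[EX]; j=2 S=88.9800 intr=1.7600 cont=8.0181 V=8.0181[hold]; j=3 S=123.6777 intr=0.0000 cont=0.0000 V=0.0000[hold]; j=4 S=171.9057 intr=0.0000 cont=0.0000 V=0.0000[hold]  S*(4)=64.0167
k=3: j=0 S=54.2993 intr=36.4407 cont=36.0368 V=36.4407[EX]; j=1 S=75.4732 intr=15.2668 cont=17.8063 V=17.8063[hold]; j=2 S=104.9040 intr=0.0000 cont=4.2111 V=4.2111[hold]; j=3 S=145.8112 intr=0.0000 cont=0.0000 V=0.0000[hold]  S*(3)=54.2993
k=2: j=0 S=64.0167 intr=26.7233 cont=27.5138 V=27.5138[hold]; j=1 S=88.9800 intr=1.7600 cont=11.3325 V=11.3325[hold]; j=2 S=123.6777 intr=0.0000 cont=2.2116 V=2.2116[hold]  S*(2)=-
k=1: j=0 S=75.4732 intr=15.2668 cont=19.7805 V=19.7805[hold]; j=1 S=104.9040 intr=0.0000 cont=6.9921 V=6.9921[hold]  S*(1)=-
k=0: j=0 S=88.9800 intr=1.7600 cont=13.6774 V=13.6774[hold]  S*(0)=-

price = 13.6774
boundary = - - - 54.2993 64.0167
tree:
13.6774
19.7805 6.9921
27.5138 11.3325 2.2116
36.4407 17.8063 4.2111 0.0000
44.6831 26.7233 8.0181 0.0000 0.0000
51.6743 36.4407 15.2668 0.0000 0.0000 0.0000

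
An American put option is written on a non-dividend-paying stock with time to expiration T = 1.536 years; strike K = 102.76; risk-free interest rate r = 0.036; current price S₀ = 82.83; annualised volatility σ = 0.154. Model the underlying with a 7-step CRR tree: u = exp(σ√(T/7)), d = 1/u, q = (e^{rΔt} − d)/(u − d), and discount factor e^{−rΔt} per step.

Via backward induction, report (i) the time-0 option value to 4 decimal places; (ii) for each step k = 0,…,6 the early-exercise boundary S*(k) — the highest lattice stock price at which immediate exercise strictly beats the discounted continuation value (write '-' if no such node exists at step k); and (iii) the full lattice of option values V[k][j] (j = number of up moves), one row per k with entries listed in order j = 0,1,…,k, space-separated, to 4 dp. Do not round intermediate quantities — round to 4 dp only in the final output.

price = 19.9300
boundary = 82.8300 77.0652 82.8300 89.0260 82.8300 89.0260 95.6856
tree:
19.9300
25.6948 13.7924
31.0584 19.9300 8.7021
36.0487 25.6948 13.7340 4.4903
40.6917 31.0584 19.9300 8.0416 1.4935
45.0115 36.0487 25.6948 13.7340 3.2504 0.0000
49.0307 40.6917 31.0584 19.9300 7.0744 0.0000 0.0000
52.7701 45.0115 36.0487 25.6948 13.7340 0.0000 0.0000 0.0000

Δt=0.21943, u=1.07480, d=0.93040, q=0.53689, disc=e^(-rΔt)=0.99213
k=7 terminal: V=max(K-S,0) → 52.7701 45.0115 36.0487 25.6948 13.7340 0.0000 0.0000 0.0000
k=6: j=0 S=53.7293 intr=49.0307 cont=48.2221 V=49.0307[EX]; j=1 S=62.0683 intr=40.6917 cont=39.8831 V=40.6917[EX]; j=2 S=71.7016 intr=31.0584 cont=30.2498 V=31.0584[EX]; j=3 S=82.8300 intr=19.9300 cont=19.1215 V=19.9300[EX]; j=4 S=95.6856 intr=7.0744 cont=6.3102 V=7.0744[EX]; j=5 S=110.5364 intr=0.0000 cont=0.0000 V=0.0000[hold]; j=6 S=127.6921 intr=0.0000 cont=0.0000 V=0.0000[hold]  S*(6)=95.6856
k=5: j=0 S=57.7485 intr=45.0115 cont=44.2029 V=45.0115[EX]; j=1 S=66.7113 intr=36.0487 cont=35.2401 V=36.0487[EX]; j=2 S=77.0652 intr=25.6948 cont=24.8863 V=25.6948[EX]; j=3 S=89.0260 intr=13.7340 cont=12.9254 V=13.7340[EX]; j=4 S=102.8432 intr=0.0000 cont=3.2504 V=3.2504[hold]; j=5 S=118.8049 intr=0.0000 cont=0.0000 V=0.0000[hold]  S*(5)=89.0260
k=4: j=0 S=62.0683 intr=40.6917 cont=39.8831 V=40.6917[EX]; j=1 S=71.7016 intr=31.0584 cont=30.2498 V=31.0584[EX]; j=2 S=82.8300 intr=19.9300 cont=19.1215 V=19.9300[EX]; j=3 S=95.6856 intr=7.0744 cont=8.0416 V=8.0416[hold]; j=4 S=110.5364 intr=0.0000 cont=1.4935 V=1.4935[hold]  S*(4)=82.8300
k=3: j=0 S=66.7113 intr=36.0487 cont=35.2401 V=36.0487[EX]; j=1 S=77.0652 intr=25.6948 cont=24.8863 V=25.6948[EX]; j=2 S=89.0260 intr=13.7340 cont=13.4406 V=13.7340[EX]; j=3 S=102.8432 intr=0.0000 cont=4.4903 V=4.4903[hold]  S*(3)=89.0260
k=2: j=0 S=71.7016 intr=31.0584 cont=30.2498 V=31.0584[EX]; j=1 S=82.8300 intr=19.9300 cont=19.1215 V=19.9300[EX]; j=2 S=95.6856 intr=7.0744 cont=8.7021 V=8.7021[hold]  S*(2)=82.8300
k=1: j=0 S=77.0652 intr=25.6948 cont=24.8863 V=25.6948[EX]; j=1 S=89.0260 intr=13.7340 cont=13.7924 V=13.7924[hold]  S*(1)=77.0652
k=0: j=0 S=82.8300 intr=19.9300 cont=19.1526 V=19.9300[EX]  S*(0)=82.8300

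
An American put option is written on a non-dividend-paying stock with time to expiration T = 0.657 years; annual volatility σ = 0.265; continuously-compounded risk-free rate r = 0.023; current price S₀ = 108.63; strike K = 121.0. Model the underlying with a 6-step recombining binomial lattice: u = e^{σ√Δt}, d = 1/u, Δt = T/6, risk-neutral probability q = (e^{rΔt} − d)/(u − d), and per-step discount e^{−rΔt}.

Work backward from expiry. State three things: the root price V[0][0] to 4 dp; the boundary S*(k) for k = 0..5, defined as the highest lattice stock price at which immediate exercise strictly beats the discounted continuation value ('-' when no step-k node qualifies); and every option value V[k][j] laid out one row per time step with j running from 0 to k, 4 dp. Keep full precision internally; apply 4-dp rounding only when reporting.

price = 16.5308
boundary = - - 91.1555 83.5024 91.1555 99.5099
tree:
16.5308
22.6525 10.3060
29.8445 15.3559 5.1541
37.4976 21.9649 8.6230 1.6052
44.5081 29.8445 13.9561 3.1706 0.0000
50.9300 37.4976 21.4901 6.2626 0.0000 0.0000
56.8128 44.5081 29.8445 12.3700 0.0000 0.0000 0.0000

params: Δt=0.10950 u=1.09165 d=0.91604 q=0.49245 e^(-rΔt)=0.99748
t_6 payoffs: 56.8128 44.5081 29.8445 12.3700 0.0000 0.0000 0.0000
t_5: node(5,0) S=70.0700 payoff=50.9300 vs cont=50.6256 → 50.9300 [stop]  node(5,1) S=83.5024 payoff=37.4976 vs cont=37.1932 → 37.4976 [stop]  node(5,2) S=99.5099 payoff=21.4901 vs cont=21.1858 → 21.4901 [stop]  node(5,3) S=118.5860 payoff=2.4140 vs cont=6.2626 → 6.2626 [wait]  node(5,4) S=141.3189 payoff=0.0000 vs cont=0.0000 → 0.0000 [wait]  node(5,5) S=168.4098 payoff=0.0000 vs cont=0.0000 → 0.0000 [wait]  ⇒ S*(5)=99.5099
t_4: node(4,0) S=76.4919 payoff=44.5081 vs cont=44.2037 → 44.5081 [stop]  node(4,1) S=91.1555 payoff=29.8445 vs cont=29.5402 → 29.8445 [stop]  node(4,2) S=108.6300 payoff=12.3700 vs cont=13.9561 → 13.9561 [wait]  node(4,3) S=129.4544 payoff=0.0000 vs cont=3.1706 → 3.1706 [wait]  node(4,4) S=154.2709 payoff=0.0000 vs cont=0.0000 → 0.0000 [wait]  ⇒ S*(4)=91.1555
t_3: node(3,0) S=83.5024 payoff=37.4976 vs cont=37.1932 → 37.4976 [stop]  node(3,1) S=99.5099 payoff=21.4901 vs cont=21.9649 → 21.9649 [wait]  node(3,2) S=118.5860 payoff=2.4140 vs cont=8.6230 → 8.6230 [wait]  node(3,3) S=141.3189 payoff=0.0000 vs cont=1.6052 → 1.6052 [wait]  ⇒ S*(3)=83.5024
t_2: node(2,0) S=91.1555 payoff=29.8445 vs cont=29.7734 → 29.8445 [stop]  node(2,1) S=108.6300 payoff=12.3700 vs cont=15.3559 → 15.3559 [wait]  node(2,2) S=129.4544 payoff=0.0000 vs cont=5.1541 → 5.1541 [wait]  ⇒ S*(2)=91.1555
t_1: node(1,0) S=99.5099 payoff=21.4901 vs cont=22.6525 → 22.6525 [wait]  node(1,1) S=118.5860 payoff=2.4140 vs cont=10.3060 → 10.3060 [wait]  ⇒ S*(1)=-
t_0: node(0,0) S=108.6300 payoff=12.3700 vs cont=16.5308 → 16.5308 [wait]  ⇒ S*(0)=-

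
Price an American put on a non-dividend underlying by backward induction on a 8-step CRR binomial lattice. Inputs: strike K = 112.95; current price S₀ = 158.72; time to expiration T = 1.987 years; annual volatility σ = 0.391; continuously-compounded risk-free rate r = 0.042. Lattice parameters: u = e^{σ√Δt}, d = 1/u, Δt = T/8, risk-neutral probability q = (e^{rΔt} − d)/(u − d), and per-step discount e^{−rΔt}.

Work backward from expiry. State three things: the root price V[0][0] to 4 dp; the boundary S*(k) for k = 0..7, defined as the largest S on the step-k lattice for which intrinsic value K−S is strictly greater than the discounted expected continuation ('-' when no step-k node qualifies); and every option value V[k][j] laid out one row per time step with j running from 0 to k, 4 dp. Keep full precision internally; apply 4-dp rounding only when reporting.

Δt=0.24838  u=1.21515  d=0.82295  q=0.47818  discount=0.98962
step 8 (expiry): payoffs max(K−S,0) = 79.5608 63.6482 40.1521 5.4582 0.0000 0.0000 0.0000 0.0000 0.0000
step 7: (k=7,j=0): S=40.5727, (K−S)⁺=72.3773, hold=71.2051 ⇒ V=72.3773 exercise | (k=7,j=1): S=59.9088, (K−S)⁺=53.0412, hold=51.8690 ⇒ V=53.0412 exercise | (k=7,j=2): S=88.4600, (K−S)⁺=24.4900, hold=23.3178 ⇒ V=24.4900 exercise | (k=7,j=3): S=130.6181, (K−S)⁺=0.0000, hold=2.8187 ⇒ V=2.8187 continue | (k=7,j=4): S=192.8678, (K−S)⁺=0.0000, hold=0.0000 ⇒ V=0.0000 continue | (k=7,j=5): S=284.7844, (K−S)⁺=0.0000, hold=0.0000 ⇒ V=0.0000 continue | (k=7,j=6): S=420.5064, (K−S)⁺=0.0000, hold=0.0000 ⇒ V=0.0000 continue | (k=7,j=7): S=620.9104, (K−S)⁺=0.0000, hold=0.0000 ⇒ V=0.0000 continue  boundary S*=88.4600
step 6: (k=6,j=0): S=49.3018, (K−S)⁺=63.6482, hold=62.4761 ⇒ V=63.6482 exercise | (k=6,j=1): S=72.7979, (K−S)⁺=40.1521, hold=38.9799 ⇒ V=40.1521 exercise | (k=6,j=2): S=107.4918, (K−S)⁺=5.4582, hold=13.9807 ⇒ V=13.9807 continue | (k=6,j=3): S=158.7200, (K−S)⁺=0.0000, hold=1.4556 ⇒ V=1.4556 continue | (k=6,j=4): S=234.3624, (K−S)⁺=0.0000, hold=0.0000 ⇒ V=0.0000 continue | (k=6,j=5): S=346.0544, (K−S)⁺=0.0000, hold=0.0000 ⇒ V=0.0000 continue | (k=6,j=6): S=510.9763, (K−S)⁺=0.0000, hold=0.0000 ⇒ V=0.0000 continue  boundary S*=72.7979
step 5: (k=5,j=0): S=59.9088, (K−S)⁺=53.0412, hold=51.8690 ⇒ V=53.0412 exercise | (k=5,j=1): S=88.4600, (K−S)⁺=24.4900, hold=27.3508 ⇒ V=27.3508 continue | (k=5,j=2): S=130.6181, (K−S)⁺=0.0000, hold=7.9086 ⇒ V=7.9086 continue | (k=5,j=3): S=192.8678, (K−S)⁺=0.0000, hold=0.7517 ⇒ V=0.7517 continue | (k=5,j=4): S=284.7844, (K−S)⁺=0.0000, hold=0.0000 ⇒ V=0.0000 continue | (k=5,j=5): S=420.5064, (K−S)⁺=0.0000, hold=0.0000 ⇒ V=0.0000 continue  boundary S*=59.9088
step 4: (k=4,j=0): S=72.7979, (K−S)⁺=40.1521, hold=40.3337 ⇒ V=40.3337 continue | (k=4,j=1): S=107.4918, (K−S)⁺=5.4582, hold=17.8666 ⇒ V=17.8666 continue | (k=4,j=2): S=158.7200, (K−S)⁺=0.0000, hold=4.4398 ⇒ V=4.4398 continue | (k=4,j=3): S=234.3624, (K−S)⁺=0.0000, hold=0.3882 ⇒ V=0.3882 continue | (k=4,j=4): S=346.0544, (K−S)⁺=0.0000, hold=0.0000 ⇒ V=0.0000 continue  boundary S*=-
step 3: (k=3,j=0): S=88.4600, (K−S)⁺=24.4900, hold=29.2834 ⇒ V=29.2834 continue | (k=3,j=1): S=130.6181, (K−S)⁺=0.0000, hold=11.3275 ⇒ V=11.3275 continue | (k=3,j=2): S=192.8678, (K−S)⁺=0.0000, hold=2.4764 ⇒ V=2.4764 continue | (k=3,j=3): S=284.7844, (K−S)⁺=0.0000, hold=0.2005 ⇒ V=0.2005 continue  boundary S*=-
step 2: (k=2,j=0): S=107.4918, (K−S)⁺=5.4582, hold=20.4826 ⇒ V=20.4826 continue | (k=2,j=1): S=158.7200, (K−S)⁺=0.0000, hold=7.0215 ⇒ V=7.0215 continue | (k=2,j=2): S=234.3624, (K−S)⁺=0.0000, hold=1.3737 ⇒ V=1.3737 continue  boundary S*=-
step 1: (k=1,j=0): S=130.6181, (K−S)⁺=0.0000, hold=13.9000 ⇒ V=13.9000 continue | (k=1,j=1): S=192.8678, (K−S)⁺=0.0000, hold=4.2760 ⇒ V=4.2760 continue  boundary S*=-
step 0: (k=0,j=0): S=158.7200, (K−S)⁺=0.0000, hold=9.2016 ⇒ V=9.2016 continue  boundary S*=-

price = 9.2016
boundary = - - - - - 59.9088 72.7979 88.4600
tree:
9.2016
13.9000 4.2760
20.4826 7.0215 1.3737
29.2834 11.3275 2.4764 0.2005
40.3337 17.8666 4.4398 0.3882 0.0000
53.0412 27.3508 7.9086 0.7517 0.0000 0.0000
63.6482 40.1521 13.9807 1.4556 0.0000 0.0000 0.0000
72.3773 53.0412 24.4900 2.8187 0.0000 0.0000 0.0000 0.0000
79.5608 63.6482 40.1521 5.4582 0.0000 0.0000 0.0000 0.0000 0.0000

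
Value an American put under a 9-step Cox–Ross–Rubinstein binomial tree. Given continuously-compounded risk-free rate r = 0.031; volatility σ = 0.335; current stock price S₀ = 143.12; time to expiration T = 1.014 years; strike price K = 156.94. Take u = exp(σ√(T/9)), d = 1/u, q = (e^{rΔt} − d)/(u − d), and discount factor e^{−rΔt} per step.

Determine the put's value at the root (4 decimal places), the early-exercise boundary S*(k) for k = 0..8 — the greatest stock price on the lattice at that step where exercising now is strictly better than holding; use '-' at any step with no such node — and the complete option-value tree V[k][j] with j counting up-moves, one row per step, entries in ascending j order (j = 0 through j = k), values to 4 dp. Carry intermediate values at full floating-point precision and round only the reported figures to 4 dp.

price = 25.1158
boundary = - - - 102.1402 91.2772 102.1402 114.2961 127.8986 114.2961
tree:
25.1158
33.6265 16.3469
43.6512 23.3266 9.1250
54.7998 32.2415 14.1199 3.9382
65.6628 42.9384 21.2249 6.7502 1.0096
75.3705 54.7998 30.7741 11.3360 1.9766 0.0000
84.0458 65.6628 42.6439 18.5137 3.8698 0.0000 0.0000
91.7984 75.3705 54.7998 29.0414 7.5765 0.0000 0.0000 0.0000
98.7264 84.0458 65.6628 42.6439 14.8335 0.0000 0.0000 0.0000 0.0000
104.9177 91.7984 75.3705 54.7998 29.0414 0.0000 0.0000 0.0000 0.0000 0.0000

Δt=0.11267  u=1.11901  d=0.89365  q=0.48744  discount=0.99651
step 9 (expiry): payoffs max(K−S,0) = 104.9177 91.7984 75.3705 54.7998 29.0414 0.0000 0.0000 0.0000 0.0000 0.0000
step 8: (k=8,j=0): S=58.2136, (K−S)⁺=98.7264, hold=98.1792 ⇒ V=98.7264 exercise | (k=8,j=1): S=72.8942, (K−S)⁺=84.0458, hold=83.4986 ⇒ V=84.0458 exercise | (k=8,j=2): S=91.2772, (K−S)⁺=65.6628, hold=65.1156 ⇒ V=65.6628 exercise | (k=8,j=3): S=114.2961, (K−S)⁺=42.6439, hold=42.0967 ⇒ V=42.6439 exercise | (k=8,j=4): S=143.1200, (K−S)⁺=13.8200, hold=14.8335 ⇒ V=14.8335 continue | (k=8,j=5): S=179.2129, (K−S)⁺=0.0000, hold=0.0000 ⇒ V=0.0000 continue | (k=8,j=6): S=224.4080, (K−S)⁺=0.0000, hold=0.0000 ⇒ V=0.0000 continue | (k=8,j=7): S=281.0007, (K−S)⁺=0.0000, hold=0.0000 ⇒ V=0.0000 continue | (k=8,j=8): S=351.8653, (K−S)⁺=0.0000, hold=0.0000 ⇒ V=0.0000 continue  boundary S*=114.2961
step 7: (k=7,j=0): S=65.1416, (K−S)⁺=91.7984, hold=91.2512 ⇒ V=91.7984 exercise | (k=7,j=1): S=81.5695, (K−S)⁺=75.3705, hold=74.8233 ⇒ V=75.3705 exercise | (k=7,j=2): S=102.1402, (K−S)⁺=54.7998, hold=54.2526 ⇒ V=54.7998 exercise | (k=7,j=3): S=127.8986, (K−S)⁺=29.0414, hold=28.9865 ⇒ V=29.0414 exercise | (k=7,j=4): S=160.1529, (K−S)⁺=0.0000, hold=7.5765 ⇒ V=7.5765 continue | (k=7,j=5): S=200.5413, (K−S)⁺=0.0000, hold=0.0000 ⇒ V=0.0000 continue | (k=7,j=6): S=251.1151, (K−S)⁺=0.0000, hold=0.0000 ⇒ V=0.0000 continue | (k=7,j=7): S=314.4430, (K−S)⁺=0.0000, hold=0.0000 ⇒ V=0.0000 continue  boundary S*=127.8986
step 6: (k=6,j=0): S=72.8942, (K−S)⁺=84.0458, hold=83.4986 ⇒ V=84.0458 exercise | (k=6,j=1): S=91.2772, (K−S)⁺=65.6628, hold=65.1156 ⇒ V=65.6628 exercise | (k=6,j=2): S=114.2961, (K−S)⁺=42.6439, hold=42.0967 ⇒ V=42.6439 exercise | (k=6,j=3): S=143.1200, (K−S)⁺=13.8200, hold=18.5137 ⇒ V=18.5137 continue | (k=6,j=4): S=179.2129, (K−S)⁺=0.0000, hold=3.8698 ⇒ V=3.8698 continue | (k=6,j=5): S=224.4080, (K−S)⁺=0.0000, hold=0.0000 ⇒ V=0.0000 continue | (k=6,j=6): S=281.0007, (K−S)⁺=0.0000, hold=0.0000 ⇒ V=0.0000 continue  boundary S*=114.2961
step 5: (k=5,j=0): S=81.5695, (K−S)⁺=75.3705, hold=74.8233 ⇒ V=75.3705 exercise | (k=5,j=1): S=102.1402, (K−S)⁺=54.7998, hold=54.2526 ⇒ V=54.7998 exercise | (k=5,j=2): S=127.8986, (K−S)⁺=29.0414, hold=30.7741 ⇒ V=30.7741 continue | (k=5,j=3): S=160.1529, (K−S)⁺=0.0000, hold=11.3360 ⇒ V=11.3360 continue | (k=5,j=4): S=200.5413, (K−S)⁺=0.0000, hold=1.9766 ⇒ V=1.9766 continue | (k=5,j=5): S=251.1151, (K−S)⁺=0.0000, hold=0.0000 ⇒ V=0.0000 continue  boundary S*=102.1402
step 4: (k=4,j=0): S=91.2772, (K−S)⁺=65.6628, hold=65.1156 ⇒ V=65.6628 exercise | (k=4,j=1): S=114.2961, (K−S)⁺=42.6439, hold=42.9384 ⇒ V=42.9384 continue | (k=4,j=2): S=143.1200, (K−S)⁺=13.8200, hold=21.2249 ⇒ V=21.2249 continue | (k=4,j=3): S=179.2129, (K−S)⁺=0.0000, hold=6.7502 ⇒ V=6.7502 continue | (k=4,j=4): S=224.4080, (K−S)⁺=0.0000, hold=1.0096 ⇒ V=1.0096 continue  boundary S*=91.2772
step 3: (k=3,j=0): S=102.1402, (K−S)⁺=54.7998, hold=54.3956 ⇒ V=54.7998 exercise | (k=3,j=1): S=127.8986, (K−S)⁺=29.0414, hold=32.2415 ⇒ V=32.2415 continue | (k=3,j=2): S=160.1529, (K−S)⁺=0.0000, hold=14.1199 ⇒ V=14.1199 continue | (k=3,j=3): S=200.5413, (K−S)⁺=0.0000, hold=3.9382 ⇒ V=3.9382 continue  boundary S*=102.1402
step 2: (k=2,j=0): S=114.2961, (K−S)⁺=42.6439, hold=43.6512 ⇒ V=43.6512 continue | (k=2,j=1): S=143.1200, (K−S)⁺=13.8200, hold=23.3266 ⇒ V=23.3266 continue | (k=2,j=2): S=179.2129, (K−S)⁺=0.0000, hold=9.1250 ⇒ V=9.1250 continue  boundary S*=-
step 1: (k=1,j=0): S=127.8986, (K−S)⁺=29.0414, hold=33.6265 ⇒ V=33.6265 continue | (k=1,j=1): S=160.1529, (K−S)⁺=0.0000, hold=16.3469 ⇒ V=16.3469 continue  boundary S*=-
step 0: (k=0,j=0): S=143.1200, (K−S)⁺=13.8200, hold=25.1158 ⇒ V=25.1158 continue  boundary S*=-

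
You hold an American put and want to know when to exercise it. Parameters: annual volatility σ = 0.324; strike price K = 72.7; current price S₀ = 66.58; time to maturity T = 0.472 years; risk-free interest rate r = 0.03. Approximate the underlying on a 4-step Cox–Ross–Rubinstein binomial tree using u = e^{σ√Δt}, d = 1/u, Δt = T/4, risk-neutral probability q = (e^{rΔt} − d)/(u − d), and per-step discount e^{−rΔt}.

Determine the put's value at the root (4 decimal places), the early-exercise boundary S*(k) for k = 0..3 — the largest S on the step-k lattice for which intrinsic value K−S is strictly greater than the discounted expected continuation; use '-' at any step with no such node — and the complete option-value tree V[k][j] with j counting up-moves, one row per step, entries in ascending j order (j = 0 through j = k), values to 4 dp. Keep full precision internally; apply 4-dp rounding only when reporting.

Δt=0.11800, u=1.11773, d=0.89467, q=0.48810, disc=e^(-rΔt)=0.99647
k=4 terminal: V=max(K-S,0) → 30.0421 19.4068 6.1200 0.0000 0.0000
k=3: j=0 S=47.6800 intr=25.0200 cont=24.7631 V=25.0200[EX]; j=1 S=59.5673 intr=13.1327 cont=12.8758 V=13.1327[EX]; j=2 S=74.4183 intr=0.0000 cont=3.1217 V=3.1217[hold]; j=3 S=92.9719 intr=0.0000 cont=0.0000 V=0.0000[hold]  S*(3)=59.5673
k=2: j=0 S=53.2932 intr=19.4068 cont=19.1499 V=19.4068[EX]; j=1 S=66.5800 intr=6.1200 cont=8.2172 V=8.2172[hold]; j=2 S=83.1794 intr=0.0000 cont=1.5924 V=1.5924[hold]  S*(2)=53.2932
k=1: j=0 S=59.5673 intr=13.1327 cont=13.8958 V=13.8958[hold]; j=1 S=74.4183 intr=0.0000 cont=4.9660 V=4.9660[hold]  S*(1)=-
k=0: j=0 S=66.5800 intr=6.1200 cont=9.5034 V=9.5034[hold]  S*(0)=-

price = 9.5034
boundary = - - 53.2932 59.5673
tree:
9.5034
13.8958 4.9660
19.4068 8.2172 1.5924
25.0200 13.1327 3.1217 0.0000
30.0421 19.4068 6.1200 0.0000 0.0000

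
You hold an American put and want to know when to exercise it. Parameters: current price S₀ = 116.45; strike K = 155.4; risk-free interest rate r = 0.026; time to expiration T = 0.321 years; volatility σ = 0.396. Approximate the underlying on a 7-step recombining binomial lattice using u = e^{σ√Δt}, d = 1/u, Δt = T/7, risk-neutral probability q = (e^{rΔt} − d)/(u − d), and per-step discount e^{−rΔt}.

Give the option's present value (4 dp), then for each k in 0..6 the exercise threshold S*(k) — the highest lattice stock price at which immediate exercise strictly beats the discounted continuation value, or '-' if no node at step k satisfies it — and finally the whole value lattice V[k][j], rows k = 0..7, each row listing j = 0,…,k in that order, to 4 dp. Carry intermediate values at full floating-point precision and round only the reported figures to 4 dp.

price = 39.6933
boundary = - 106.9821 98.2840 106.9821 116.4500 126.7558 137.9737
tree:
39.6933
48.4179 30.5576
57.1160 39.2065 21.4795
65.1070 48.4179 29.5544 12.9865
72.4482 57.1160 38.9500 19.6836 5.9309
79.1925 65.1070 48.4179 28.6442 10.2490 1.3755
85.3886 72.4482 57.1160 38.9500 17.4263 2.6785 0.0000
91.0808 79.1925 65.1070 48.4179 28.6442 5.2156 0.0000 0.0000

params: Δt=0.04586 u=1.08850 d=0.91870 q=0.48584 e^(-rΔt)=0.99881
t_7 payoffs: 91.0808 79.1925 65.1070 48.4179 28.6442 5.2156 0.0000 0.0000
t_6: node(6,0) S=70.0114 payoff=85.3886 vs cont=85.2034 → 85.3886 [stop]  node(6,1) S=82.9518 payoff=72.4482 vs cont=72.2630 → 72.4482 [stop]  node(6,2) S=98.2840 payoff=57.1160 vs cont=56.9309 → 57.1160 [stop]  node(6,3) S=116.4500 payoff=38.9500 vs cont=38.7648 → 38.9500 [stop]  node(6,4) S=137.9737 payoff=17.4263 vs cont=17.2411 → 17.4263 [stop]  node(6,5) S=163.4757 payoff=0.0000 vs cont=2.6785 → 2.6785 [wait]  node(6,6) S=193.6912 payoff=0.0000 vs cont=0.0000 → 0.0000 [wait]  ⇒ S*(6)=137.9737
t_5: node(5,0) S=76.2075 payoff=79.1925 vs cont=79.0074 → 79.1925 [stop]  node(5,1) S=90.2930 payoff=65.1070 vs cont=64.9218 → 65.1070 [stop]  node(5,2) S=106.9821 payoff=48.4179 vs cont=48.2327 → 48.4179 [stop]  node(5,3) S=126.7558 payoff=28.6442 vs cont=28.4590 → 28.6442 [stop]  node(5,4) S=150.1844 payoff=5.2156 vs cont=10.2490 → 10.2490 [wait]  node(5,5) S=177.9433 payoff=0.0000 vs cont=1.3755 → 1.3755 [wait]  ⇒ S*(5)=126.7558
t_4: node(4,0) S=82.9518 payoff=72.4482 vs cont=72.2630 → 72.4482 [stop]  node(4,1) S=98.2840 payoff=57.1160 vs cont=56.9309 → 57.1160 [stop]  node(4,2) S=116.4500 payoff=38.9500 vs cont=38.7648 → 38.9500 [stop]  node(4,3) S=137.9737 payoff=17.4263 vs cont=19.6836 → 19.6836 [wait]  node(4,4) S=163.4757 payoff=0.0000 vs cont=5.9309 → 5.9309 [wait]  ⇒ S*(4)=116.4500
t_3: node(3,0) S=90.2930 payoff=65.1070 vs cont=64.9218 → 65.1070 [stop]  node(3,1) S=106.9821 payoff=48.4179 vs cont=48.2327 → 48.4179 [stop]  node(3,2) S=126.7558 payoff=28.6442 vs cont=29.5544 → 29.5544 [wait]  node(3,3) S=150.1844 payoff=5.2156 vs cont=12.9865 → 12.9865 [wait]  ⇒ S*(3)=106.9821
t_2: node(2,0) S=98.2840 payoff=57.1160 vs cont=56.9309 → 57.1160 [stop]  node(2,1) S=116.4500 payoff=38.9500 vs cont=39.2065 → 39.2065 [wait]  node(2,2) S=137.9737 payoff=17.4263 vs cont=21.4795 → 21.4795 [wait]  ⇒ S*(2)=98.2840
t_1: node(1,0) S=106.9821 payoff=48.4179 vs cont=48.3572 → 48.4179 [stop]  node(1,1) S=126.7558 payoff=28.6442 vs cont=30.5576 → 30.5576 [wait]  ⇒ S*(1)=106.9821
t_0: node(0,0) S=116.4500 payoff=38.9500 vs cont=39.6933 → 39.6933 [wait]  ⇒ S*(0)=-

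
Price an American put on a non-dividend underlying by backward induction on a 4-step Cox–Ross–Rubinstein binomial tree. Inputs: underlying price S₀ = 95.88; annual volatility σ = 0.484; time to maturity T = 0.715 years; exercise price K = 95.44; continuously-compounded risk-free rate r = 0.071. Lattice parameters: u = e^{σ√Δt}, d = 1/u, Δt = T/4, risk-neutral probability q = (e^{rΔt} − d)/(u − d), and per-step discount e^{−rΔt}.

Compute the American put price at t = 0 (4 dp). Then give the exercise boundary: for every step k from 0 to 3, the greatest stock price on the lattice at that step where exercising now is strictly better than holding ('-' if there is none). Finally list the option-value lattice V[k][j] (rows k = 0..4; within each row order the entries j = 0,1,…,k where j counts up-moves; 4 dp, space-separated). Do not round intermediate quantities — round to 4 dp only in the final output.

Δt=0.17875  u=1.22707  d=0.81495  q=0.48001  discount=0.98739
step 4 (expiry): payoffs max(K−S,0) = 53.1488 31.7621 0.0000 0.0000 0.0000
step 3: (k=3,j=0): S=51.8943, (K−S)⁺=43.5457, hold=42.3421 ⇒ V=43.5457 exercise | (k=3,j=1): S=78.1373, (K−S)⁺=17.3027, hold=16.3076 ⇒ V=17.3027 exercise | (k=3,j=2): S=117.6515, (K−S)⁺=0.0000, hold=0.0000 ⇒ V=0.0000 continue | (k=3,j=3): S=177.1481, (K−S)⁺=0.0000, hold=0.0000 ⇒ V=0.0000 continue  boundary S*=78.1373
step 2: (k=2,j=0): S=63.6779, (K−S)⁺=31.7621, hold=30.5585 ⇒ V=31.7621 exercise | (k=2,j=1): S=95.8800, (K−S)⁺=0.0000, hold=8.8837 ⇒ V=8.8837 continue | (k=2,j=2): S=144.3667, (K−S)⁺=0.0000, hold=0.0000 ⇒ V=0.0000 continue  boundary S*=63.6779
step 1: (k=1,j=0): S=78.1373, (K−S)⁺=17.3027, hold=20.5181 ⇒ V=20.5181 continue | (k=1,j=1): S=117.6515, (K−S)⁺=0.0000, hold=4.5612 ⇒ V=4.5612 continue  boundary S*=-
step 0: (k=0,j=0): S=95.8800, (K−S)⁺=0.0000, hold=12.6965 ⇒ V=12.6965 continue  boundary S*=-

price = 12.6965
boundary = - - 63.6779 78.1373
tree:
12.6965
20.5181 4.5612
31.7621 8.8837 0.0000
43.5457 17.3027 0.0000 0.0000
53.1488 31.7621 0.0000 0.0000 0.0000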